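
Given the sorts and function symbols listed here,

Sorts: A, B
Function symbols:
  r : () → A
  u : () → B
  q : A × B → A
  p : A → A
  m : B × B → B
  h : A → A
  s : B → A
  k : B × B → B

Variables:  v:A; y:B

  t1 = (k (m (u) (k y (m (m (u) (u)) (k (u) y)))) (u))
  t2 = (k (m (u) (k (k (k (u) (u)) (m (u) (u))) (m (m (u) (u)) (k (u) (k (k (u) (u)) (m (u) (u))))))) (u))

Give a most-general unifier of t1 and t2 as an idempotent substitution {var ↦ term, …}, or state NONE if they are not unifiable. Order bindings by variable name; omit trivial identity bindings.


{y ↦ (k (k (u) (u)) (m (u) (u)))}


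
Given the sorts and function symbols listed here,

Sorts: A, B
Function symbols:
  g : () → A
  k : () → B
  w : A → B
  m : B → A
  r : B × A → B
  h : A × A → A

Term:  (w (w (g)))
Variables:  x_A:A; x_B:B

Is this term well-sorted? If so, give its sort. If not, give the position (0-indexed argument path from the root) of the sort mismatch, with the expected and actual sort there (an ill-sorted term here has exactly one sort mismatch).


ill-sorted at position [0]: expected A, got B

    (g) : A
  (w (g)) : B
(w (w (g))) : ✗ arg 0 at [0] has sort B, expected A


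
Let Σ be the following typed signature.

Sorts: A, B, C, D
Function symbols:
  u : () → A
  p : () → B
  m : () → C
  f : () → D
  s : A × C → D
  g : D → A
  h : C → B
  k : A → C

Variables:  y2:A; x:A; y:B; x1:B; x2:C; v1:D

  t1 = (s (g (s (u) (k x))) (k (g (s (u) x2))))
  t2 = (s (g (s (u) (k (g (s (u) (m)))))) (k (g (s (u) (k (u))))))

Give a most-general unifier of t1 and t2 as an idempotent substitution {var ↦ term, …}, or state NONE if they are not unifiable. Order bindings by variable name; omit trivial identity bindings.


{x ↦ (g (s (u) (m))), x2 ↦ (k (u))}


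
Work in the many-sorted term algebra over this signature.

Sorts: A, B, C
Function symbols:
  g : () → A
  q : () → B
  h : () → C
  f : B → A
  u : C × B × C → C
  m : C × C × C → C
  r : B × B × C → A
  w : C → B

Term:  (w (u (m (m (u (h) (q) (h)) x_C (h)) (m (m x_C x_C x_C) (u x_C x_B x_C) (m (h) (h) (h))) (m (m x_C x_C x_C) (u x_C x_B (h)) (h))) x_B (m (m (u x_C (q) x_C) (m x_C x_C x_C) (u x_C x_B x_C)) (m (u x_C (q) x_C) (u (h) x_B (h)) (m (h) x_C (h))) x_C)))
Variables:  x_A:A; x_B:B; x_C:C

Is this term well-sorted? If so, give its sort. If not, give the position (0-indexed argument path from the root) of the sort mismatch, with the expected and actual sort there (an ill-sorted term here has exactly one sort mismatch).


          (h) : C
          (q) : B
          (h) : C
        (u (h) (q) (h)) : C
        x_C : C
        (h) : C
      (m (u (h) (q) (h)) x_C (h)) : C
          x_C : C
          x_C : C
          x_C : C
        (m x_C x_C x_C) : C
          x_C : C
          x_B : B
          x_C : C
        (u x_C x_B x_C) : C
          (h) : C
          (h) : C
          (h) : C
        (m (h) (h) (h)) : C
      (m (m x_C x_C x_C) (u x_C x_B x_C) (m (h) (h) (h))) : C
          x_C : C
          x_C : C
          x_C : C
        (m x_C x_C x_C) : C
          x_C : C
          x_B : B
          (h) : C
        (u x_C x_B (h)) : C
        (h) : C
      (m (m x_C x_C x_C) (u x_C x_B (h)) (h)) : C
    (m (m (u (h) (q) (h)) x_C (h)) (m (m x_C x_C x_C) (u x_C x_B x_C) (m (h) (h) (h))) (m (m x_C x_C x_C) (u x_C x_B (h)) (h))) : C
    x_B : B
          x_C : C
          (q) : B
          x_C : C
        (u x_C (q) x_C) : C
          x_C : C
          x_C : C
          x_C : C
        (m x_C x_C x_C) : C
          x_C : C
          x_B : B
          x_C : C
        (u x_C x_B x_C) : C
      (m (u x_C (q) x_C) (m x_C x_C x_C) (u x_C x_B x_C)) : C
          x_C : C
          (q) : B
          x_C : C
        (u x_C (q) x_C) : C
          (h) : C
          x_B : B
          (h) : C
        (u (h) x_B (h)) : C
          (h) : C
          x_C : C
          (h) : C
        (m (h) x_C (h)) : C
      (m (u x_C (q) x_C) (u (h) x_B (h)) (m (h) x_C (h))) : C
      x_C : C
    (m (m (u x_C (q) x_C) (m x_C x_C x_C) (u x_C x_B x_C)) (m (u x_C (q) x_C) (u (h) x_B (h)) (m (h) x_C (h))) x_C) : C
  (u (m (m (u (h) (q) (h)) x_C (h)) (m (m x_C x_C x_C) (u x_C x_B x_C) (m (h) (h) (h))) (m (m x_C x_C x_C) (u x_C x_B (h)) (h))) x_B (m (m (u x_C (q) x_C) (m x_C x_C x_C) (u x_C x_B x_C)) (m (u x_C (q) x_C) (u (h) x_B (h)) (m (h) x_C (h))) x_C)) : C
(w (u (m (m (u (h) (q) (h)) x_C (h)) (m (m x_C x_C x_C) (u x_C x_B x_C) (m (h) (h) (h))) (m (m x_C x_C x_C) (u x_C x_B (h)) (h))) x_B (m (m (u x_C (q) x_C) (m x_C x_C x_C) (u x_C x_B x_C)) (m (u x_C (q) x_C) (u (h) x_B (h)) (m (h) x_C (h))) x_C))) : B

well-sorted; sort = B


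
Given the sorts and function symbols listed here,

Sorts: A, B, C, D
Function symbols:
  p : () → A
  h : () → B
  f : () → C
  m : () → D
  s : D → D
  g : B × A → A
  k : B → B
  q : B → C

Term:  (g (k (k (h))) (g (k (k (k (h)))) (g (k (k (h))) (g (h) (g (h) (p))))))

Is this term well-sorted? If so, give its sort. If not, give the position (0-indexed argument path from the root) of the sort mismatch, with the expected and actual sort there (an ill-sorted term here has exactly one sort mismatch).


      (h) : B
    (k (h)) : B
  (k (k (h))) : B
          (h) : B
        (k (h)) : B
      (k (k (h))) : B
    (k (k (k (h)))) : B
          (h) : B
        (k (h)) : B
      (k (k (h))) : B
        (h) : B
          (h) : B
          (p) : A
        (g (h) (p)) : A
      (g (h) (g (h) (p))) : A
    (g (k (k (h))) (g (h) (g (h) (p)))) : A
  (g (k (k (k (h)))) (g (k (k (h))) (g (h) (g (h) (p))))) : A
(g (k (k (h))) (g (k (k (k (h)))) (g (k (k (h))) (g (h) (g (h) (p)))))) : A

well-sorted; sort = A


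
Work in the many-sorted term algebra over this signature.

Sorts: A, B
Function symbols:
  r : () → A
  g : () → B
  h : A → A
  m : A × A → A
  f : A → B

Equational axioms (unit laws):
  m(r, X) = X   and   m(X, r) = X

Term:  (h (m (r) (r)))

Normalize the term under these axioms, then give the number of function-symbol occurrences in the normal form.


1. (h (m (r) (r)))  →  (h (r))
normal form: (h (r))

size = 2


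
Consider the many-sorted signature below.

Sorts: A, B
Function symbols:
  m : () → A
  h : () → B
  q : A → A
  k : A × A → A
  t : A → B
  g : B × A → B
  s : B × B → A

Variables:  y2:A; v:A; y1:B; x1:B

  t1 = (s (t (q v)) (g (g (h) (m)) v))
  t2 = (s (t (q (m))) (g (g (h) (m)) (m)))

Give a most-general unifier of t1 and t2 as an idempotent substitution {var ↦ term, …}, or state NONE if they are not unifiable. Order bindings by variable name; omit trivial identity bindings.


{v ↦ (m)}


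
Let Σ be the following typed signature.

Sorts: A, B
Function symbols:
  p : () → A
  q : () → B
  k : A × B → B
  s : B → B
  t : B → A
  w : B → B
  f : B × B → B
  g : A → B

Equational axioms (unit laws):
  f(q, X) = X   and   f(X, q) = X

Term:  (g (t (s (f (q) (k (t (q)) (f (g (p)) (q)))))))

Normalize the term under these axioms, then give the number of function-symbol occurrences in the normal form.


size = 8

1. (g (t (s (f (q) (k (t (q)) (f (g (p)) (q)))))))  →  (g (t (s (k (t (q)) (f (g (p)) (q))))))
2. (g (t (s (k (t (q)) (f (g (p)) (q))))))  →  (g (t (s (k (t (q)) (g (p))))))
normal form: (g (t (s (k (t (q)) (g (p))))))


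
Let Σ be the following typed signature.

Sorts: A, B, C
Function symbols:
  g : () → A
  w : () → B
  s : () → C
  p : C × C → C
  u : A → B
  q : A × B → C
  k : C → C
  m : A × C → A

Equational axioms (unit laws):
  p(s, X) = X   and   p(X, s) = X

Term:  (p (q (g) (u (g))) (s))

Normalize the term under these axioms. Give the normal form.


normal form = (q (g) (u (g)))

1. (p (q (g) (u (g))) (s))  →  (q (g) (u (g)))


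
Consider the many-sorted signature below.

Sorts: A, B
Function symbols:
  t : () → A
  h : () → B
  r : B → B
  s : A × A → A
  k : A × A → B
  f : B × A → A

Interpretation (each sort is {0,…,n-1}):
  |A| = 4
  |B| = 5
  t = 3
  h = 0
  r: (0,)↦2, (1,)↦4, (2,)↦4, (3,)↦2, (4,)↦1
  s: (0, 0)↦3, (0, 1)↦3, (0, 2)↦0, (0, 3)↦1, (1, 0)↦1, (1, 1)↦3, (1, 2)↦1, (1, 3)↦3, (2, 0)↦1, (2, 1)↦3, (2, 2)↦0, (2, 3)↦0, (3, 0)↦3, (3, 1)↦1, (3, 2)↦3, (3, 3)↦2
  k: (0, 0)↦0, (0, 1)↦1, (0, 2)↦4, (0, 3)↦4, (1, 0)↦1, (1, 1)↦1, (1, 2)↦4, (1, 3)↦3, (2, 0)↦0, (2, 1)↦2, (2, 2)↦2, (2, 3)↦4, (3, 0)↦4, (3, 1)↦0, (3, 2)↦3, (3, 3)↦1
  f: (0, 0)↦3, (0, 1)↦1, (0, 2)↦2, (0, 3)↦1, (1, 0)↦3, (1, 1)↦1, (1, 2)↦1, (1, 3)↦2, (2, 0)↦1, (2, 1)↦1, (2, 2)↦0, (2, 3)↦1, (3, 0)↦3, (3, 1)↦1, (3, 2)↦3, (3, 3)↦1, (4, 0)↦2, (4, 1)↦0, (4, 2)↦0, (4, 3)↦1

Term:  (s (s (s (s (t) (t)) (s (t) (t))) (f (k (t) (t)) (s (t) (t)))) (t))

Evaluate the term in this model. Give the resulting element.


  t = 3
  t = 3
  (s (t) (t)) = s(3, 3) = 2
  t = 3
  t = 3
  (s (t) (t)) = s(3, 3) = 2
  (s (s (t) (t)) (s (t) (t))) = s(2, 2) = 0
  t = 3
  t = 3
  (k (t) (t)) = k(3, 3) = 1
  t = 3
  t = 3
  (s (t) (t)) = s(3, 3) = 2
  (f (k (t) (t)) (s (t) (t))) = f(1, 2) = 1
  (s (s (s (t) (t)) (s (t) (t))) (f (k (t) (t)) (s (t) (t)))) = s(0, 1) = 3
  t = 3
  (s (s (s (s (t) (t)) (s (t) (t))) (f (k (t) (t)) (s (t) (t)))) (t)) = s(3, 3) = 2

value = 2


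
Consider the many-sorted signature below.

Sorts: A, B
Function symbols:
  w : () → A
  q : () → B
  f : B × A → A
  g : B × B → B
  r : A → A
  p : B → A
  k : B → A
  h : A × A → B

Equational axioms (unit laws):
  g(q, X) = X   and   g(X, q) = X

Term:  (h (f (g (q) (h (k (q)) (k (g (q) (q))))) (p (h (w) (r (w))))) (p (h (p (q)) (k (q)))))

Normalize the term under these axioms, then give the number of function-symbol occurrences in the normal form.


1. (h (f (g (q) (h (k (q)) (k (g (q) (q))))) (p (h (w) (r (w))))) (p (h (p (q)) (k (q)))))  →  (h (f (h (k (q)) (k (g (q) (q)))) (p (h (w) (r (w))))) (p (h (p (q)) (k (q)))))
2. (h (f (h (k (q)) (k (g (q) (q)))) (p (h (w) (r (w))))) (p (h (p (q)) (k (q)))))  →  (h (f (h (k (q)) (k (q))) (p (h (w) (r (w))))) (p (h (p (q)) (k (q)))))
normal form: (h (f (h (k (q)) (k (q))) (p (h (w) (r (w))))) (p (h (p (q)) (k (q)))))

size = 18


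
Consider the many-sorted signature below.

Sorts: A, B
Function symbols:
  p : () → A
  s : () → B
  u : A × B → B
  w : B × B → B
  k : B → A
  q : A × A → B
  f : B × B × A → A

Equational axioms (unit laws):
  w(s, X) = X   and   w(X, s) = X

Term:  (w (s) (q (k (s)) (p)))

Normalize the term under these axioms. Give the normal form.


normal form = (q (k (s)) (p))

1. (w (s) (q (k (s)) (p)))  →  (q (k (s)) (p))


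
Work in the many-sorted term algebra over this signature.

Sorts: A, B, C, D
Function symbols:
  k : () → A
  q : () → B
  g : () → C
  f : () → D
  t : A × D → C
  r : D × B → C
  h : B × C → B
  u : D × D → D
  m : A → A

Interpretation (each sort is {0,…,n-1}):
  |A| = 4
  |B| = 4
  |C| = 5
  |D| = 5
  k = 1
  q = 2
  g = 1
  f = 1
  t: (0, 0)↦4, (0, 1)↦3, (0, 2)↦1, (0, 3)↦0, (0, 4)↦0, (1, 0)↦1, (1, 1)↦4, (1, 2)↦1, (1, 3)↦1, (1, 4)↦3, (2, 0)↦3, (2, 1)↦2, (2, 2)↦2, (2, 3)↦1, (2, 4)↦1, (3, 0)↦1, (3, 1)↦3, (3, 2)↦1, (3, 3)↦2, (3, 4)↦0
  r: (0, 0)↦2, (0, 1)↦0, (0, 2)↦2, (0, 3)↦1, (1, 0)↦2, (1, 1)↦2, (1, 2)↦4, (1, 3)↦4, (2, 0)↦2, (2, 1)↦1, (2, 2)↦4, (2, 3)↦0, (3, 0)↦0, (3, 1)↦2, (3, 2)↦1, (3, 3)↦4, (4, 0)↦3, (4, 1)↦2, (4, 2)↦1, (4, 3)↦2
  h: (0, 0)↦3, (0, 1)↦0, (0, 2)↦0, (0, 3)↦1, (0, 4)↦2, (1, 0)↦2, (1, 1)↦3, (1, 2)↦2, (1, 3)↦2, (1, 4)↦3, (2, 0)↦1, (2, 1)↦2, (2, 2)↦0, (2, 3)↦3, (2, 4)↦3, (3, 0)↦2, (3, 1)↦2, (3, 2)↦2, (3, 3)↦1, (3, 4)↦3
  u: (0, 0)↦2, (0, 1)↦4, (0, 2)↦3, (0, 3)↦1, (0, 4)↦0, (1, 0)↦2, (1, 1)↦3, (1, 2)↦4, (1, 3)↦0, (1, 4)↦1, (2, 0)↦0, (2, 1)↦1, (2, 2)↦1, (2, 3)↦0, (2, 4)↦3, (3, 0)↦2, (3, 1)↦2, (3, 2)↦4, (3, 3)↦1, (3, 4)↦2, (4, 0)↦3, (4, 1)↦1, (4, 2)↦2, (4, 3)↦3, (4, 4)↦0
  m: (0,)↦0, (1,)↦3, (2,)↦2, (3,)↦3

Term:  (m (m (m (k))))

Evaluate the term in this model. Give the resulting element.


  k = 1
  (m (k)) = m(1,) = 3
  (m (m (k))) = m(3,) = 3
  (m (m (m (k)))) = m(3,) = 3

value = 3


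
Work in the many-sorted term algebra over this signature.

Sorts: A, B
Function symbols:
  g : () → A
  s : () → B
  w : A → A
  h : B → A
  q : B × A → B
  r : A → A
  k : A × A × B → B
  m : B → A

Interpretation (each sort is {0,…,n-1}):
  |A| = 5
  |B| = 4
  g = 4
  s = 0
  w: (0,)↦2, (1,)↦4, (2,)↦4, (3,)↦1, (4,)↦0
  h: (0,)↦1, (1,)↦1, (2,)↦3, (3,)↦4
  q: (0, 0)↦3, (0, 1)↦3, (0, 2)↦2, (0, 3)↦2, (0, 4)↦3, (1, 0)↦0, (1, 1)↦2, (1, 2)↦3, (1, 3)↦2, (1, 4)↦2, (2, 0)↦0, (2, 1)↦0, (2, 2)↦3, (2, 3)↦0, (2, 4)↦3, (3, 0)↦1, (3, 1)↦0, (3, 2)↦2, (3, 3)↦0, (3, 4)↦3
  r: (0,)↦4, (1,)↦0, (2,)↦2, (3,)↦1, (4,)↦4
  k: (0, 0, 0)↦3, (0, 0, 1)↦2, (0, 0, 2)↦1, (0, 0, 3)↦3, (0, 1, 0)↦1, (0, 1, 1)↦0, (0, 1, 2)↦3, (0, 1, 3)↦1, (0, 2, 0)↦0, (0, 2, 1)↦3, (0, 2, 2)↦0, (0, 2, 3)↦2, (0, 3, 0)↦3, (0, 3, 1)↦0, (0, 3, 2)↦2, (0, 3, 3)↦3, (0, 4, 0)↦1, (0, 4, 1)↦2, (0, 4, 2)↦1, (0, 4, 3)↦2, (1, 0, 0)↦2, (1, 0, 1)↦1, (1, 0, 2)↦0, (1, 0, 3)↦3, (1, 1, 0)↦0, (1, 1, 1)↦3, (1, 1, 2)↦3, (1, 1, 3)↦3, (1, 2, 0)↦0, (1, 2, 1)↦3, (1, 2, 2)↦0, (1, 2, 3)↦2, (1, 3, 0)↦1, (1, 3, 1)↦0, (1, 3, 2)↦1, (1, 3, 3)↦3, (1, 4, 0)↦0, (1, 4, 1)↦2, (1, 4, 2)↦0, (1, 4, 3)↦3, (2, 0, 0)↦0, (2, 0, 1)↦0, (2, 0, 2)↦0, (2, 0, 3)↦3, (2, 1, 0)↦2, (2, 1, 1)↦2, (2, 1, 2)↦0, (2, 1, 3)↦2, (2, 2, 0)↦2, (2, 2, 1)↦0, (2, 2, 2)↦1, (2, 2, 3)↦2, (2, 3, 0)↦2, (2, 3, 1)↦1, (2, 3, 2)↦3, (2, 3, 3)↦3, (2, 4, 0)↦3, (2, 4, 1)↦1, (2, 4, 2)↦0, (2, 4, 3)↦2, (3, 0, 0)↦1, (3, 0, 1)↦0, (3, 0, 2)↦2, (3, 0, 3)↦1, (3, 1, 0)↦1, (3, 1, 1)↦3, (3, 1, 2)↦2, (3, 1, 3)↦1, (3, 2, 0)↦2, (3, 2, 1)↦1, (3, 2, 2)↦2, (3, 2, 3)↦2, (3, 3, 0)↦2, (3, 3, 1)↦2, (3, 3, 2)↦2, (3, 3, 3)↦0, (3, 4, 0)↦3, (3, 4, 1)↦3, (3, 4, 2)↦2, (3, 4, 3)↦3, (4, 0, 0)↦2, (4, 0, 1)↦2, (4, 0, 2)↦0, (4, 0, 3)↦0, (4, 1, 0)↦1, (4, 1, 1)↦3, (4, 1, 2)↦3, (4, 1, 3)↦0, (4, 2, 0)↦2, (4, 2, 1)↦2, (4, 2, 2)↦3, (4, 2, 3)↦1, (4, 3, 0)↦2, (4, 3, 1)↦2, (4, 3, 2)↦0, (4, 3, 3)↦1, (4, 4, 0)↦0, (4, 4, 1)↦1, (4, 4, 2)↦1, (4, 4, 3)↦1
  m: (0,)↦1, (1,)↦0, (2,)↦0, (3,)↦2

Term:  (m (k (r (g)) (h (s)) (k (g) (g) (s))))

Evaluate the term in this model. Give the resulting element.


value = 0

  g = 4
  (r (g)) = r(4,) = 4
  s = 0
  (h (s)) = h(0,) = 1
  g = 4
  g = 4
  s = 0
  (k (g) (g) (s)) = k(4, 4, 0) = 0
  (k (r (g)) (h (s)) (k (g) (g) (s))) = k(4, 1, 0) = 1
  (m (k (r (g)) (h (s)) (k (g) (g) (s)))) = m(1,) = 0


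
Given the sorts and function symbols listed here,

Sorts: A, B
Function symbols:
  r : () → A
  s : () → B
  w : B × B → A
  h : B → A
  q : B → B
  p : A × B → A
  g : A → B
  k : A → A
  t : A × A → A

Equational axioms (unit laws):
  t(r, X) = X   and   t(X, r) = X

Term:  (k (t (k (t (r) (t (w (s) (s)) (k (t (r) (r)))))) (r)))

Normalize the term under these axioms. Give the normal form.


1. (k (t (k (t (r) (t (w (s) (s)) (k (t (r) (r)))))) (r)))  →  (k (k (t (r) (t (w (s) (s)) (k (t (r) (r)))))))
2. (k (k (t (r) (t (w (s) (s)) (k (t (r) (r)))))))  →  (k (k (t (w (s) (s)) (k (t (r) (r))))))
3. (k (k (t (w (s) (s)) (k (t (r) (r))))))  →  (k (k (t (w (s) (s)) (k (r)))))

normal form = (k (k (t (w (s) (s)) (k (r)))))


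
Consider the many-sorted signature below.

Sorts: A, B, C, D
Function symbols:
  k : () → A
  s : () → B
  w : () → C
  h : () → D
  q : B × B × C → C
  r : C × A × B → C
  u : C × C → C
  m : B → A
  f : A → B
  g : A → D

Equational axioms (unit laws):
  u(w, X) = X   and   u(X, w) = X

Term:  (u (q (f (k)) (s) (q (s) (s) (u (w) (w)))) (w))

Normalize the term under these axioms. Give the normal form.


1. (u (q (f (k)) (s) (q (s) (s) (u (w) (w)))) (w))  →  (q (f (k)) (s) (q (s) (s) (u (w) (w))))
2. (q (f (k)) (s) (q (s) (s) (u (w) (w))))  →  (q (f (k)) (s) (q (s) (s) (w)))

normal form = (q (f (k)) (s) (q (s) (s) (w)))


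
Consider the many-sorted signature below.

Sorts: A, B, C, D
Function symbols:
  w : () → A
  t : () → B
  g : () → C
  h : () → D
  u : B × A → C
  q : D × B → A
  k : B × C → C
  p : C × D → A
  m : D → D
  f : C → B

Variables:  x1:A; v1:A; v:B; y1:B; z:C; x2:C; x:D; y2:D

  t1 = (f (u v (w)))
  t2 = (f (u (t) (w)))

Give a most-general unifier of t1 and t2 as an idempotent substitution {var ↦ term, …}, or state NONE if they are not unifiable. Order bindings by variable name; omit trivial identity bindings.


{v ↦ (t)}


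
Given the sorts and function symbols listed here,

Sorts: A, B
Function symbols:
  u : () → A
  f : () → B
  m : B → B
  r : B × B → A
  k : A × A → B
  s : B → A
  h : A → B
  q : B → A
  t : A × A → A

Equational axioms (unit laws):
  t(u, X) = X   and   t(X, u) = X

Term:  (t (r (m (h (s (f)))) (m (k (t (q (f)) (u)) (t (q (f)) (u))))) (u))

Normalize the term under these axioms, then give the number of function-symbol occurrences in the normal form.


1. (t (r (m (h (s (f)))) (m (k (t (q (f)) (u)) (t (q (f)) (u))))) (u))  →  (r (m (h (s (f)))) (m (k (t (q (f)) (u)) (t (q (f)) (u)))))
2. (r (m (h (s (f)))) (m (k (t (q (f)) (u)) (t (q (f)) (u)))))  →  (r (m (h (s (f)))) (m (k (q (f)) (t (q (f)) (u)))))
3. (r (m (h (s (f)))) (m (k (q (f)) (t (q (f)) (u)))))  →  (r (m (h (s (f)))) (m (k (q (f)) (q (f)))))
normal form: (r (m (h (s (f)))) (m (k (q (f)) (q (f)))))

size = 11


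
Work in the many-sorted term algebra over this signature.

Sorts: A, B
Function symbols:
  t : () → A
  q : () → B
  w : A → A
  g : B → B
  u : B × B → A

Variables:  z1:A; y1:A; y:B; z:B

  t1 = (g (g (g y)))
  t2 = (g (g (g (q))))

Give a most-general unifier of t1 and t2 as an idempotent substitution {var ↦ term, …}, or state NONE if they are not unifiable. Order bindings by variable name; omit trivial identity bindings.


{y ↦ (q)}


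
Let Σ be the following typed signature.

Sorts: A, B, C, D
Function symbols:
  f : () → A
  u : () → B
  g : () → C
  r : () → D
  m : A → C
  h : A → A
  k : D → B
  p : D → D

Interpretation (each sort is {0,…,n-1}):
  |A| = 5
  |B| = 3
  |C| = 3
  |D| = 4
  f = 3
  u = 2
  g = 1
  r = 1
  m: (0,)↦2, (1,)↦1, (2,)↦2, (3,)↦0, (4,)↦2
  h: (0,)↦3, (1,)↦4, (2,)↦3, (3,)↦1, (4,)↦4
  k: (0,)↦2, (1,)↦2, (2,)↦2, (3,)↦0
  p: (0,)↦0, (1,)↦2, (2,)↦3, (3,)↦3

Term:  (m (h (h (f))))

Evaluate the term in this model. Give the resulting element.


  f = 3
  (h (f)) = h(3,) = 1
  (h (h (f))) = h(1,) = 4
  (m (h (h (f)))) = m(4,) = 2

value = 2


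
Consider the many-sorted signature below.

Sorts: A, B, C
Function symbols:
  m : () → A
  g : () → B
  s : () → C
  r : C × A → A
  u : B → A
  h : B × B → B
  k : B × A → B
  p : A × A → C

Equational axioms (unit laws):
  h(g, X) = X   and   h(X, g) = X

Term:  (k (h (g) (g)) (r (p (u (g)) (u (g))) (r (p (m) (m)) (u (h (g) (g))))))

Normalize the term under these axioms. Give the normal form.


normal form = (k (g) (r (p (u (g)) (u (g))) (r (p (m) (m)) (u (g)))))

1. (k (h (g) (g)) (r (p (u (g)) (u (g))) (r (p (m) (m)) (u (h (g) (g))))))  →  (k (g) (r (p (u (g)) (u (g))) (r (p (m) (m)) (u (h (g) (g))))))
2. (k (g) (r (p (u (g)) (u (g))) (r (p (m) (m)) (u (h (g) (g))))))  →  (k (g) (r (p (u (g)) (u (g))) (r (p (m) (m)) (u (g)))))


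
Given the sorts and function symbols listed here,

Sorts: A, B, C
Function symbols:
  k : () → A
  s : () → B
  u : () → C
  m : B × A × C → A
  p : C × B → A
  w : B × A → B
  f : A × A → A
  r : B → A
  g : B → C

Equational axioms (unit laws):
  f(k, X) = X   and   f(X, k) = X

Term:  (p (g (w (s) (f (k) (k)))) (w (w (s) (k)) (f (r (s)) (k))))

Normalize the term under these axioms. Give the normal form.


normal form = (p (g (w (s) (k))) (w (w (s) (k)) (r (s))))

1. (p (g (w (s) (f (k) (k)))) (w (w (s) (k)) (f (r (s)) (k))))  →  (p (g (w (s) (k))) (w (w (s) (k)) (f (r (s)) (k))))
2. (p (g (w (s) (k))) (w (w (s) (k)) (f (r (s)) (k))))  →  (p (g (w (s) (k))) (w (w (s) (k)) (r (s))))


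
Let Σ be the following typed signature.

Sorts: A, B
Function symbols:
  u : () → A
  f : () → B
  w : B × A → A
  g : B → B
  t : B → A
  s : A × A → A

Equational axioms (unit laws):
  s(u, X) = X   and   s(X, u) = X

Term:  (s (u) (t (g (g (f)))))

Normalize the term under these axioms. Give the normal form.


1. (s (u) (t (g (g (f)))))  →  (t (g (g (f))))

normal form = (t (g (g (f))))


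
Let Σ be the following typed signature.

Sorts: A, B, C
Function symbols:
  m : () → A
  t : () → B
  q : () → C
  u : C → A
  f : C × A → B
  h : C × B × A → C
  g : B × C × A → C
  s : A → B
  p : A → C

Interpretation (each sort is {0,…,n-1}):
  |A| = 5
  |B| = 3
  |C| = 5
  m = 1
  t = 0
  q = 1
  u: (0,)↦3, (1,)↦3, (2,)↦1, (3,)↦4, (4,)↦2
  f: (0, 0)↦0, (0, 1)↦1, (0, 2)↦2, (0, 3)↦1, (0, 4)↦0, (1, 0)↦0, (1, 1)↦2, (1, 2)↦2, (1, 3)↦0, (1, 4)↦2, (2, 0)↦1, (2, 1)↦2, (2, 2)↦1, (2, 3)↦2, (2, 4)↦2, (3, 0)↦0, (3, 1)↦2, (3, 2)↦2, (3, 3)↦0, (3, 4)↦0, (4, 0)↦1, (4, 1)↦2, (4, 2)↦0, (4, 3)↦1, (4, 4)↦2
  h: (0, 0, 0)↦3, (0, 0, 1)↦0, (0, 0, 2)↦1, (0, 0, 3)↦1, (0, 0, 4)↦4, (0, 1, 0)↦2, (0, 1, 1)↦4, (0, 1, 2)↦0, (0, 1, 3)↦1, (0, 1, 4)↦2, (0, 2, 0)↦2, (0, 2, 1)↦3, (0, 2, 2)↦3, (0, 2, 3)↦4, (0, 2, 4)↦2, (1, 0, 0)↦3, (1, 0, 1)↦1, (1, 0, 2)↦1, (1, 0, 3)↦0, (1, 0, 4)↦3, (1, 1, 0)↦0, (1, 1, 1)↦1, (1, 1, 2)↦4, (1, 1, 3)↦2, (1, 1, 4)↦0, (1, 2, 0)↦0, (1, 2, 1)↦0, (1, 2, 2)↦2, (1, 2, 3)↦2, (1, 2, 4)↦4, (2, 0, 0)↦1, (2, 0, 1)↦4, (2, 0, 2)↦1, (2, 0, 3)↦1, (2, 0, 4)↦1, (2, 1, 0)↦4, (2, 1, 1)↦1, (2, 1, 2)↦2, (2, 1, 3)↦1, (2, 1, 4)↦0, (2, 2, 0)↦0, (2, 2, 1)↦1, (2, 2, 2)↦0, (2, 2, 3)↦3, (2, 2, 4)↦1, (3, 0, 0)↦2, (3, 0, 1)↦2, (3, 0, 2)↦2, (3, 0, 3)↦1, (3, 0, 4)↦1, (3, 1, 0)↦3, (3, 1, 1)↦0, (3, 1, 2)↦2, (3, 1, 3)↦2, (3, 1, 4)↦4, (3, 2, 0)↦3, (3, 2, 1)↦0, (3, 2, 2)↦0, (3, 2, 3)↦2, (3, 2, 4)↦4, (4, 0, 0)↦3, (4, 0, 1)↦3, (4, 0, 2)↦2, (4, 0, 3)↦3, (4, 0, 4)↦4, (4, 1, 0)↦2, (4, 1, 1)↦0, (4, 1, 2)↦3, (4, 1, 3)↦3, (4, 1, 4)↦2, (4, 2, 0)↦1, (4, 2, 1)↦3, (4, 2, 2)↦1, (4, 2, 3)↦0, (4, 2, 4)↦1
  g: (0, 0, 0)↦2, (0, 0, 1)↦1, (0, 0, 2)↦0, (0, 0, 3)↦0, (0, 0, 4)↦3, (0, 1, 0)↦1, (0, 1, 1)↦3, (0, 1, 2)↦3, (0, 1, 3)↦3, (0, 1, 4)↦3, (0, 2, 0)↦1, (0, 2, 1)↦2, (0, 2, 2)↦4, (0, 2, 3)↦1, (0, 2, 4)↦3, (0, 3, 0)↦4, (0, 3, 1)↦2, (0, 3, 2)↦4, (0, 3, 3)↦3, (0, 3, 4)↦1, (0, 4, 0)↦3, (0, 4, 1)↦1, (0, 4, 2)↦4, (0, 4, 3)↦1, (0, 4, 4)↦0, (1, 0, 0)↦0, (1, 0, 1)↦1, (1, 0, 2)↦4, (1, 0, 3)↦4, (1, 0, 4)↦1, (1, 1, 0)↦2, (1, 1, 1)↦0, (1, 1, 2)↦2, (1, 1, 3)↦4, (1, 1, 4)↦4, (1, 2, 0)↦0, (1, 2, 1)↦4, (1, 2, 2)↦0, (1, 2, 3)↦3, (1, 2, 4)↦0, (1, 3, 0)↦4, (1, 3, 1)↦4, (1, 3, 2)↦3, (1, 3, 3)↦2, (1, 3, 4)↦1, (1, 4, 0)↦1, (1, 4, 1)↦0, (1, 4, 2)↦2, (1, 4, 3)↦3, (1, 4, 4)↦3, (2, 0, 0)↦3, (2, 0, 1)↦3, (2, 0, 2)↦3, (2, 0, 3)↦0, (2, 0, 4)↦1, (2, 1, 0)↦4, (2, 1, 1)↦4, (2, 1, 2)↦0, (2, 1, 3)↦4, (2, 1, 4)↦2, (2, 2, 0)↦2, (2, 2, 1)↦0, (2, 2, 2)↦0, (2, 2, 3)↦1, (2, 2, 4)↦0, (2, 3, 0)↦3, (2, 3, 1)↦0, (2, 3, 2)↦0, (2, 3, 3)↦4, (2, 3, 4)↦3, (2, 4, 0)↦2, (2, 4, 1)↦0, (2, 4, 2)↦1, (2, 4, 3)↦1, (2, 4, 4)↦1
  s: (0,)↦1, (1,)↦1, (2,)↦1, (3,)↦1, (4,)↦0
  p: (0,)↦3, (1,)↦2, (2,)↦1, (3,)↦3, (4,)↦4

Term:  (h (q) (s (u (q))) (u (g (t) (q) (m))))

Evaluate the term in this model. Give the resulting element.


value = 0

  q = 1
  q = 1
  (u (q)) = u(1,) = 3
  (s (u (q))) = s(3,) = 1
  t = 0
  q = 1
  m = 1
  (g (t) (q) (m)) = g(0, 1, 1) = 3
  (u (g (t) (q) (m))) = u(3,) = 4
  (h (q) (s (u (q))) (u (g (t) (q) (m)))) = h(1, 1, 4) = 0


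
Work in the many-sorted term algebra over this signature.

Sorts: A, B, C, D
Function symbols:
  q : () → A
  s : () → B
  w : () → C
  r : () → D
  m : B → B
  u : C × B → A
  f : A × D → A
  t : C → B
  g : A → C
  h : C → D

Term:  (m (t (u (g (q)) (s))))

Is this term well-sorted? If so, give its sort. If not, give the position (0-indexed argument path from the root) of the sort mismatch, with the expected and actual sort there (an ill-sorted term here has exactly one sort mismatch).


        (q) : A
      (g (q)) : C
      (s) : B
    (u (g (q)) (s)) : A
  (t (u (g (q)) (s))) : ✗ arg 0 at [0, 0] has sort A, expected C

ill-sorted at position [0, 0]: expected C, got A


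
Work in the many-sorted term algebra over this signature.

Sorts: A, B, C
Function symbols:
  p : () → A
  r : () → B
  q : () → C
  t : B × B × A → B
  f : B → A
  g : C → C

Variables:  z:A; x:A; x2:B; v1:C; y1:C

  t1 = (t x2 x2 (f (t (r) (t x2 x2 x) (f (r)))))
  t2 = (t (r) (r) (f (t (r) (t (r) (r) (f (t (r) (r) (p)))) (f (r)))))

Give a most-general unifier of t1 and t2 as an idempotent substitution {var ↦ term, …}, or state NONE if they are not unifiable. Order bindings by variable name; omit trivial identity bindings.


{x ↦ (f (t (r) (r) (p))), x2 ↦ (r)}


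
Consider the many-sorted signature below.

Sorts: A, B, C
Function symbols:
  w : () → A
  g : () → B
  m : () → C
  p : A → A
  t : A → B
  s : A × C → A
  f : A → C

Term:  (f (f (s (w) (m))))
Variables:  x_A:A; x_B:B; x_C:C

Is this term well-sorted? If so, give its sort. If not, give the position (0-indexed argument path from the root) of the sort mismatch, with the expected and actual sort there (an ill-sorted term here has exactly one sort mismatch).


ill-sorted at position [0]: expected A, got C

      (w) : A
      (m) : C
    (s (w) (m)) : A
  (f (s (w) (m))) : C
(f (f (s (w) (m)))) : ✗ arg 0 at [0] has sort C, expected A


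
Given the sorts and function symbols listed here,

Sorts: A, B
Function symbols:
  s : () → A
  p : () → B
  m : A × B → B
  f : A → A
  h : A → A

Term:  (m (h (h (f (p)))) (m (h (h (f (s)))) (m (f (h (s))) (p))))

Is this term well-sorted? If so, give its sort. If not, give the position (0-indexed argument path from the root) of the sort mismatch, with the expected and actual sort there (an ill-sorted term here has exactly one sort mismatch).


        (p) : B
      (f (p)) : ✗ arg 0 at [0, 0, 0, 0] has sort B, expected A
          (s) : A
        (f (s)) : A
      (h (f (s))) : A
    (h (h (f (s)))) : A
          (s) : A
        (h (s)) : A
      (f (h (s))) : A
      (p) : B
    (m (f (h (s))) (p)) : B
  (m (h (h (f (s)))) (m (f (h (s))) (p))) : B

ill-sorted at position [0, 0, 0, 0]: expected A, got B


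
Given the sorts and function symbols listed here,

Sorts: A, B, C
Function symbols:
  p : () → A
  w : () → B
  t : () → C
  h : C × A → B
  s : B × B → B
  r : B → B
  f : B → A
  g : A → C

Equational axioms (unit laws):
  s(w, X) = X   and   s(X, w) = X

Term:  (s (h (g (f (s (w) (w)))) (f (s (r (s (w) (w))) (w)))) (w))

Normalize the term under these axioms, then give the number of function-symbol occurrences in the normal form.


1. (s (h (g (f (s (w) (w)))) (f (s (r (s (w) (w))) (w)))) (w))  →  (h (g (f (s (w) (w)))) (f (s (r (s (w) (w))) (w))))
2. (h (g (f (s (w) (w)))) (f (s (r (s (w) (w))) (w))))  →  (h (g (f (w))) (f (s (r (s (w) (w))) (w))))
3. (h (g (f (w))) (f (s (r (s (w) (w))) (w))))  →  (h (g (f (w))) (f (r (s (w) (w)))))
4. (h (g (f (w))) (f (r (s (w) (w)))))  →  (h (g (f (w))) (f (r (w))))
normal form: (h (g (f (w))) (f (r (w))))

size = 7


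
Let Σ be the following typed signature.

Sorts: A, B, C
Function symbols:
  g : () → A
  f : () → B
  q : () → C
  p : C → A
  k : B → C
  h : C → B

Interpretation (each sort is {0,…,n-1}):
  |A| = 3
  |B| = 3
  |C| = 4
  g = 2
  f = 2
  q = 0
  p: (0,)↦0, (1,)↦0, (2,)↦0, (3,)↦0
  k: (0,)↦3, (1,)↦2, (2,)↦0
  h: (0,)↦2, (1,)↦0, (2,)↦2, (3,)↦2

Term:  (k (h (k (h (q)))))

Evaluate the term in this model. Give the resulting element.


  q = 0
  (h (q)) = h(0,) = 2
  (k (h (q))) = k(2,) = 0
  (h (k (h (q)))) = h(0,) = 2
  (k (h (k (h (q))))) = k(2,) = 0

value = 0


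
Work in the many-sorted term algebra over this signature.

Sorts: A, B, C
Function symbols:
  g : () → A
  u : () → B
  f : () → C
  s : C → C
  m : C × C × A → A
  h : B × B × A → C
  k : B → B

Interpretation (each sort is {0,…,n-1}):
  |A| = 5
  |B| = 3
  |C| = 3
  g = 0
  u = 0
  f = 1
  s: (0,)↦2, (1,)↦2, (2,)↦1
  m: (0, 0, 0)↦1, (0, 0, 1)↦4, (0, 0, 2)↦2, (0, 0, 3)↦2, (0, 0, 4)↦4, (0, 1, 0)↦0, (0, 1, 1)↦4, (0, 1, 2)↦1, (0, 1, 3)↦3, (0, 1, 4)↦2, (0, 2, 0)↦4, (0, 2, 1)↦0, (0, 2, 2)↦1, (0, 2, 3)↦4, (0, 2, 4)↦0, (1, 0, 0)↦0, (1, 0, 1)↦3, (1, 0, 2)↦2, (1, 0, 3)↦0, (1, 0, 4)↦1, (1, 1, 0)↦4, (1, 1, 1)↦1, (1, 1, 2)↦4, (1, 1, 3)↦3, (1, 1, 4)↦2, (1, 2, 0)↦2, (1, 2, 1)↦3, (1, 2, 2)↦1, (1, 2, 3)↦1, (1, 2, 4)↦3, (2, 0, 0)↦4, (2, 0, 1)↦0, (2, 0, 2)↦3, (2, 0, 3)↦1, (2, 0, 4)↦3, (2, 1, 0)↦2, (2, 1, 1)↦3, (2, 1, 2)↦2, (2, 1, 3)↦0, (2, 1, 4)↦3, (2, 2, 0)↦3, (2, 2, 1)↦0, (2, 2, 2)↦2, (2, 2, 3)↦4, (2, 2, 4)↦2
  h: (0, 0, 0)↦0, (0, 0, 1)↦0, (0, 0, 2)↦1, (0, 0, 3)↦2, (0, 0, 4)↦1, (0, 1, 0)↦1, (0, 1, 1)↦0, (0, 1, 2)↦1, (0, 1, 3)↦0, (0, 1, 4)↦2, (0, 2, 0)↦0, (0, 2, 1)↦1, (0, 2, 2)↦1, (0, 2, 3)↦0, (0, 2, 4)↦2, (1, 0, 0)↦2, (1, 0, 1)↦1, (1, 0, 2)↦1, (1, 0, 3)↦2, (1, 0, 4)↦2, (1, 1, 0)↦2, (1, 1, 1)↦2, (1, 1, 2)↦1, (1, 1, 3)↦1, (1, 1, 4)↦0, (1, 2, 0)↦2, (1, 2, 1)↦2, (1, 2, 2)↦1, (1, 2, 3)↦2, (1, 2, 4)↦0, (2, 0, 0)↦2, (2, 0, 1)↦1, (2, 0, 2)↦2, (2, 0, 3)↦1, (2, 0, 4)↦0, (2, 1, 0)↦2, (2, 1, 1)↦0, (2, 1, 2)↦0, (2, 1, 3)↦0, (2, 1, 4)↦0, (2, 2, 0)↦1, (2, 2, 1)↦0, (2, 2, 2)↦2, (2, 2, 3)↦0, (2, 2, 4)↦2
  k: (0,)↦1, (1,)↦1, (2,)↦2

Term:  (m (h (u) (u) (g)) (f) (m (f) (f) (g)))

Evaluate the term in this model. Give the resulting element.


value = 2

  u = 0
  u = 0
  g = 0
  (h (u) (u) (g)) = h(0, 0, 0) = 0
  f = 1
  f = 1
  f = 1
  g = 0
  (m (f) (f) (g)) = m(1, 1, 0) = 4
  (m (h (u) (u) (g)) (f) (m (f) (f) (g))) = m(0, 1, 4) = 2


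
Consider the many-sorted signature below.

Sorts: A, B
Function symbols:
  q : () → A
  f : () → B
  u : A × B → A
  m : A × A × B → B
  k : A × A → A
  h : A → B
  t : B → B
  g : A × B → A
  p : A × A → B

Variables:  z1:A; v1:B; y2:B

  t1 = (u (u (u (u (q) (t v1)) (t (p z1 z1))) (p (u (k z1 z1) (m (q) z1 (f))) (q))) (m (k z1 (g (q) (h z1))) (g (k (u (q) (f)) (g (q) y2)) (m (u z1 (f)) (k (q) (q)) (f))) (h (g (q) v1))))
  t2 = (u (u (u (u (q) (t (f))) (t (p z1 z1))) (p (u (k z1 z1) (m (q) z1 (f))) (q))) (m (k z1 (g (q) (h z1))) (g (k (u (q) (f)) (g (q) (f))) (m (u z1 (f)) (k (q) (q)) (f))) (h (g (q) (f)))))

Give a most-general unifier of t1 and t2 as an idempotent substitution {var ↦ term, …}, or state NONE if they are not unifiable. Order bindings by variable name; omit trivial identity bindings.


{v1 ↦ (f), y2 ↦ (f)}


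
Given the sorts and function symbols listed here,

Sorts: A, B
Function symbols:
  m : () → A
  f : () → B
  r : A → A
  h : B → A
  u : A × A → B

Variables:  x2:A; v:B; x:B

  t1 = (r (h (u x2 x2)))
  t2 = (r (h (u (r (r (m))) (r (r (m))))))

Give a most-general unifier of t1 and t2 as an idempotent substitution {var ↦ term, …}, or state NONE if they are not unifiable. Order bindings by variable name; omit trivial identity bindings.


{x2 ↦ (r (r (m)))}


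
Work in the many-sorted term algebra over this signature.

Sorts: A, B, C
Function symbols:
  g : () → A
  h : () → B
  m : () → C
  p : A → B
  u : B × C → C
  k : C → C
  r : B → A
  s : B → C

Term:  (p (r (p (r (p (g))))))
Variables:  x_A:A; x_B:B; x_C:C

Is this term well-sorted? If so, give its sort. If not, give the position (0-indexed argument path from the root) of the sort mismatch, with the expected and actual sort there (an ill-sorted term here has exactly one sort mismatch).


well-sorted; sort = B

          (g) : A
        (p (g)) : B
      (r (p (g))) : A
    (p (r (p (g)))) : B
  (r (p (r (p (g))))) : A
(p (r (p (r (p (g)))))) : B


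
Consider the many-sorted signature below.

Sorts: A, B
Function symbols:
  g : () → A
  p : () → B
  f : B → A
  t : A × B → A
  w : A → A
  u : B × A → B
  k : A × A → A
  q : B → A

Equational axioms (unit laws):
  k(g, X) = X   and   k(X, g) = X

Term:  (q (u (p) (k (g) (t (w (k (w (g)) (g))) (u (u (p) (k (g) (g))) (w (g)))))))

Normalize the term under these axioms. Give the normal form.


1. (q (u (p) (k (g) (t (w (k (w (g)) (g))) (u (u (p) (k (g) (g))) (w (g)))))))  →  (q (u (p) (t (w (k (w (g)) (g))) (u (u (p) (k (g) (g))) (w (g))))))
2. (q (u (p) (t (w (k (w (g)) (g))) (u (u (p) (k (g) (g))) (w (g))))))  →  (q (u (p) (t (w (w (g))) (u (u (p) (k (g) (g))) (w (g))))))
3. (q (u (p) (t (w (w (g))) (u (u (p) (k (g) (g))) (w (g))))))  →  (q (u (p) (t (w (w (g))) (u (u (p) (g)) (w (g))))))

normal form = (q (u (p) (t (w (w (g))) (u (u (p) (g)) (w (g))))))


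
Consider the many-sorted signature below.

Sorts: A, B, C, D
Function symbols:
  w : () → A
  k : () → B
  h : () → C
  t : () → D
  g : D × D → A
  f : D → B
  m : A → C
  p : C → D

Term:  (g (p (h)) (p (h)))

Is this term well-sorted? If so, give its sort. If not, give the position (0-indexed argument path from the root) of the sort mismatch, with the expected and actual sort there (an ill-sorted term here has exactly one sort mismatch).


well-sorted; sort = A

    (h) : C
  (p (h)) : D
    (h) : C
  (p (h)) : D
(g (p (h)) (p (h))) : A


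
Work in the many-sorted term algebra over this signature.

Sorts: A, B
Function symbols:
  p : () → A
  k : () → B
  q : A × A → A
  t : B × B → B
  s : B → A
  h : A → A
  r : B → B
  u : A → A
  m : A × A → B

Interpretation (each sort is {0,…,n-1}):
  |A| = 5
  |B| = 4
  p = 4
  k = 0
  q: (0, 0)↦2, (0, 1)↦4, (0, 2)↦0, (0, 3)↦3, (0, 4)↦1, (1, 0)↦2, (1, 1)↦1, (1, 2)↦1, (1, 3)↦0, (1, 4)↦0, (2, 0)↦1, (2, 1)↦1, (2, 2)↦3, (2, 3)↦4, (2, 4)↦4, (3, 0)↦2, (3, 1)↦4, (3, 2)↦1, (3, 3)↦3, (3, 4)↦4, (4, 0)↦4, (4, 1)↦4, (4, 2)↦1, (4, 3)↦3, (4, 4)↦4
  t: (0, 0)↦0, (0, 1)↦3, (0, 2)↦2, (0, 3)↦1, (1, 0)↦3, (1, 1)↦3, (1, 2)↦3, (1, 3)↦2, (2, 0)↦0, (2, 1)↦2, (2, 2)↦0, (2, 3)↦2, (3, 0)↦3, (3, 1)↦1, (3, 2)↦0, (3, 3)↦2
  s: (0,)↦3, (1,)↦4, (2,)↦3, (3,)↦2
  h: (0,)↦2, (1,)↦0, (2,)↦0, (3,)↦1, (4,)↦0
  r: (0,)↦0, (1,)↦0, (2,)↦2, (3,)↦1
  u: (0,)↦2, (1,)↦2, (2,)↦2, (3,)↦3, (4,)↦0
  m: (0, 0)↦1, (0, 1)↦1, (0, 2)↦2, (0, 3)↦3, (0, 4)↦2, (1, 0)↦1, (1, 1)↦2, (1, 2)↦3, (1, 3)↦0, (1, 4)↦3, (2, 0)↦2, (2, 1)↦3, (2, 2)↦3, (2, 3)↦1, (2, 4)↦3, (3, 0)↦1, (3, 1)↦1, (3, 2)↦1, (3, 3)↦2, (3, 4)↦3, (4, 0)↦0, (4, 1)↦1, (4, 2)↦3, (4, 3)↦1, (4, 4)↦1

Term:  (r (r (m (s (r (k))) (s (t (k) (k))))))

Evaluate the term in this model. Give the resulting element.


value = 2

  k = 0
  (r (k)) = r(0,) = 0
  (s (r (k))) = s(0,) = 3
  k = 0
  k = 0
  (t (k) (k)) = t(0, 0) = 0
  (s (t (k) (k))) = s(0,) = 3
  (m (s (r (k))) (s (t (k) (k)))) = m(3, 3) = 2
  (r (m (s (r (k))) (s (t (k) (k))))) = r(2,) = 2
  (r (r (m (s (r (k))) (s (t (k) (k)))))) = r(2,) = 2


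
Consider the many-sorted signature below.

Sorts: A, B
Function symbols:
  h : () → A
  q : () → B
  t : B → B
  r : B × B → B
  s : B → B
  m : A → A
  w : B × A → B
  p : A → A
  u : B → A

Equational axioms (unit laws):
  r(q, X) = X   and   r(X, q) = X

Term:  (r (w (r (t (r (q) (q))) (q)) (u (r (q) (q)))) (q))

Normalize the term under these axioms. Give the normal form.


1. (r (w (r (t (r (q) (q))) (q)) (u (r (q) (q)))) (q))  →  (w (r (t (r (q) (q))) (q)) (u (r (q) (q))))
2. (w (r (t (r (q) (q))) (q)) (u (r (q) (q))))  →  (w (t (r (q) (q))) (u (r (q) (q))))
3. (w (t (r (q) (q))) (u (r (q) (q))))  →  (w (t (q)) (u (r (q) (q))))
4. (w (t (q)) (u (r (q) (q))))  →  (w (t (q)) (u (q)))

normal form = (w (t (q)) (u (q)))


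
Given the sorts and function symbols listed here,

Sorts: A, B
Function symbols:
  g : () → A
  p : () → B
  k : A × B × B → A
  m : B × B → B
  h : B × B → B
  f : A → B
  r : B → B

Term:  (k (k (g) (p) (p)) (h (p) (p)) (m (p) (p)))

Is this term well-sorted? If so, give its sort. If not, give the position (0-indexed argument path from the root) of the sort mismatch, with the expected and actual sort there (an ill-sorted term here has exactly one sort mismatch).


well-sorted; sort = A

    (g) : A
    (p) : B
    (p) : B
  (k (g) (p) (p)) : A
    (p) : B
    (p) : B
  (h (p) (p)) : B
    (p) : B
    (p) : B
  (m (p) (p)) : B
(k (k (g) (p) (p)) (h (p) (p)) (m (p) (p))) : A


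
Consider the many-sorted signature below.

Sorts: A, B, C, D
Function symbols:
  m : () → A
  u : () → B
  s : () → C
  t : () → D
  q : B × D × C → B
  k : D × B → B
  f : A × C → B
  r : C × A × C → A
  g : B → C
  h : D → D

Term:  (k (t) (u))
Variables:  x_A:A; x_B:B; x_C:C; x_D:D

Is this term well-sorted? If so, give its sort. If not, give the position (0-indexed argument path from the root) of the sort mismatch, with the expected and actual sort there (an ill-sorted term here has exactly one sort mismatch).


  (t) : D
  (u) : B
(k (t) (u)) : B

well-sorted; sort = B


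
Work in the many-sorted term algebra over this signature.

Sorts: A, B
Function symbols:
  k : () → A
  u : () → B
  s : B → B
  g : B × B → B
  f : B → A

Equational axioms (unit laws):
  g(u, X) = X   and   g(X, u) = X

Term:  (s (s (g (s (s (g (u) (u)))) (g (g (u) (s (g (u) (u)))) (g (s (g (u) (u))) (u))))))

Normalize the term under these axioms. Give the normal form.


normal form = (s (s (g (s (s (u))) (g (s (u)) (s (u))))))

1. (s (s (g (s (s (g (u) (u)))) (g (g (u) (s (g (u) (u)))) (g (s (g (u) (u))) (u))))))  →  (s (s (g (s (s (u))) (g (g (u) (s (g (u) (u)))) (g (s (g (u) (u))) (u))))))
2. (s (s (g (s (s (u))) (g (g (u) (s (g (u) (u)))) (g (s (g (u) (u))) (u))))))  →  (s (s (g (s (s (u))) (g (s (g (u) (u))) (g (s (g (u) (u))) (u))))))
3. (s (s (g (s (s (u))) (g (s (g (u) (u))) (g (s (g (u) (u))) (u))))))  →  (s (s (g (s (s (u))) (g (s (u)) (g (s (g (u) (u))) (u))))))
4. (s (s (g (s (s (u))) (g (s (u)) (g (s (g (u) (u))) (u))))))  →  (s (s (g (s (s (u))) (g (s (u)) (s (g (u) (u)))))))
5. (s (s (g (s (s (u))) (g (s (u)) (s (g (u) (u)))))))  →  (s (s (g (s (s (u))) (g (s (u)) (s (u))))))


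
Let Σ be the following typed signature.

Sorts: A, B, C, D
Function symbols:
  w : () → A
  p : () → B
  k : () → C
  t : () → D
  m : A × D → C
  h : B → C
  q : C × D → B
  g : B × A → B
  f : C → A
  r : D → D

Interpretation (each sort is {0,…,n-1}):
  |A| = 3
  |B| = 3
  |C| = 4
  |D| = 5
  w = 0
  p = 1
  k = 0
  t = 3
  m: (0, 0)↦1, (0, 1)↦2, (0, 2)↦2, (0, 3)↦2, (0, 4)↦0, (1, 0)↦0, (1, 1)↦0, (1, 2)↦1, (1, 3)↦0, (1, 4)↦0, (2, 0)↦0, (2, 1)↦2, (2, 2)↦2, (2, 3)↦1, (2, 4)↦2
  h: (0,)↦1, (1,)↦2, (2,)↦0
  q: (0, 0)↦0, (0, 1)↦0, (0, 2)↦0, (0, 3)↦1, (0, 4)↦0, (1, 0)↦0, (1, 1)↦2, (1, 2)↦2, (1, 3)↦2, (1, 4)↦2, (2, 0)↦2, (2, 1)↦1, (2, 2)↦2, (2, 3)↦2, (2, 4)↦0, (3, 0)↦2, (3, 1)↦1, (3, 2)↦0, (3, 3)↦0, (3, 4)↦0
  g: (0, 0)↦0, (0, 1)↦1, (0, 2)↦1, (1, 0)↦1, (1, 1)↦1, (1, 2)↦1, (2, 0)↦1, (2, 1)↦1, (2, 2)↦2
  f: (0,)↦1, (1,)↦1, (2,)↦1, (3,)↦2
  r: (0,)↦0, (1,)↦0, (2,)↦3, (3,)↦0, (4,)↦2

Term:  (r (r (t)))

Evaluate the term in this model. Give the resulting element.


value = 0

  t = 3
  (r (t)) = r(3,) = 0
  (r (r (t))) = r(0,) = 0


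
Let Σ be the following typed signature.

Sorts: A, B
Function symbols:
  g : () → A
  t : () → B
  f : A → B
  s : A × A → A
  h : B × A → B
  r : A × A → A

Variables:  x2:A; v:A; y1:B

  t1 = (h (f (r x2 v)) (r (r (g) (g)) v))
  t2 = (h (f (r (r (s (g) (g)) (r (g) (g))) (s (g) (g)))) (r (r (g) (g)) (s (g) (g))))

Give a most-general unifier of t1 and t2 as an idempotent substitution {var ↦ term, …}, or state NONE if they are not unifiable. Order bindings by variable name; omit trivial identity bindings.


{v ↦ (s (g) (g)), x2 ↦ (r (s (g) (g)) (r (g) (g)))}
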